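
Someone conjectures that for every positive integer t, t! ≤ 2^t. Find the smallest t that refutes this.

We need the least positive integer t for which t! > 2^t.
For t = 1, 2, 3 the conclusion holds.
t = 4: t! = 24 and 2^t = 16, so 24 > 16.
Hence t = 4 is a counterexample.

t = 4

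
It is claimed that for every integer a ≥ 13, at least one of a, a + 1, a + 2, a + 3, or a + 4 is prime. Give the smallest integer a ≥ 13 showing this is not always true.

a = 24

A counterexample is any integer a ≥ 13 such that a, a + 1, a + 2, a + 3, a + 4 are all composite; we check each in order.
For a = 13, 14, 15, 16, …, 21, 22, 23 the conclusion holds.
a = 24: 24 = 2 × 12; 25 = 5 × 5; 26 = 2 × 13; 27 = 3 × 9; 28 = 2 × 14 — all composite.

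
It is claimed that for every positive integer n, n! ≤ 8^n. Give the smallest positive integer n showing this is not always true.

n = 20

Check each positive integer n in order until n! > 8^n.
For n = 1, 2, 3, 4, …, 17, 18, 19 the conclusion holds.
n = 20: n! = 2432902008176640000 and 8^n = 1152921504606846976, so 2432902008176640000 > 1152921504606846976.
So n = 20 is the smallest counterexample.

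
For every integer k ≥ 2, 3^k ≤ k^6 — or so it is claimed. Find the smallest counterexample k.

k = 15

We need the least integer k ≥ 2 for which 3^k > k^6.
For k = 2, 3, 4, 5, …, 12, 13, 14 the conclusion holds.
k = 15: 3^k = 14348907 and k^6 = 11390625, so 14348907 > 11390625.
Thus k = 15 disproves the claim, and no smaller k works.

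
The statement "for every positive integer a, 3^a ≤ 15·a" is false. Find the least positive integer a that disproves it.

a = 4

A counterexample is any positive integer a such that 3^a > 15·a; we check each in order.
a = 1: 3^a = 3 and 15·a = 15, so 3 ≤ 15.
a = 2: 3^a = 9 and 15·a = 30, so 9 ≤ 30.
a = 3: 3^a = 27 and 15·a = 45, so 27 ≤ 45.
a = 4: 3^a = 81 and 15·a = 60, so 81 > 60.
So a = 4 is the smallest counterexample.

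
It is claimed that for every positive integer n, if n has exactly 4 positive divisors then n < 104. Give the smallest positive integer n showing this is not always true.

For n = 6, 8, 10, 14, …, 93, 94, 95 the conclusion holds.
n = 106: τ(106) = 4; 106 ≥ 104.

n = 106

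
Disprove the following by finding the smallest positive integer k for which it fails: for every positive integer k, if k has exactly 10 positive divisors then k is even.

k = 405

We need the least positive integer k for which k has exactly 10 positive divisors but k is odd.
For k = 48, 80, 112, 162, 176, 208, 272, 304, 368 the conclusion holds.
k = 405: divisors of 405: 10 divisors; 405 is odd.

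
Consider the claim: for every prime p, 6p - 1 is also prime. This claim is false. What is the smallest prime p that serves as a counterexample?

p = 11

p = 2: 6p - 1 = 11, prime.
p = 3: 6p - 1 = 17, prime.
p = 5: 6p - 1 = 29, prime.
p = 7: 6p - 1 = 41, prime.
p = 11: 6p - 1 = 65 = 5 × 13, not prime.
Hence p = 11 is a counterexample.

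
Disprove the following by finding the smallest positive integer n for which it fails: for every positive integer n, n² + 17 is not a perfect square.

n = 8

A counterexample is any positive integer n such that n² + 17 is a perfect square; we check each in order.
The first 7 eligible values, up to n = 7, all satisfy the conclusion.
n = 8: 8² + 17 = 81 = 9², a perfect square.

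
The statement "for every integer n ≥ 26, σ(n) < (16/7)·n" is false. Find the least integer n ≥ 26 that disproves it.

We need the least integer n ≥ 26 for which the claim fails.
For n = 26, 27, 28, 29 the conclusion holds.
n = 30: σ(30) = 72; 72 ≥ 480/7.

n = 30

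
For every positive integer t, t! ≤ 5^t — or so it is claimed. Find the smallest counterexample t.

t = 12

We need the least positive integer t for which t! > 5^t.
For t = 1, 2, 3, 4, …, 9, 10, 11 the conclusion holds.
t = 12: t! = 479001600 and 5^t = 244140625, so 479001600 > 244140625.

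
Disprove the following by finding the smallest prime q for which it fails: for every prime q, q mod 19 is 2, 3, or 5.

A counterexample is any prime q such that the claim fails; we check each in order.
For q = 2, 3, 5 the conclusion holds.
q = 7: 7 mod 19 = 7 — not in {2, 3, 5}.

q = 7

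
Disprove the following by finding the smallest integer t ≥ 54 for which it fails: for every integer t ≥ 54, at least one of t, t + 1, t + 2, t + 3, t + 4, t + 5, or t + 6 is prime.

t = 90

Check each integer t ≥ 54 in order until t, t + 1, t + 2, t + 3, t + 4, t + 5, t + 6 are all composite.
The first 36 eligible values, up to t = 89, all satisfy the conclusion.
t = 90: 90 = 2 × 45; 91 = 7 × 13; 92 = 2 × 46; 93 = 3 × 31; 94 = 2 × 47; 95 = 5 × 19; 96 = 2 × 48 — all composite.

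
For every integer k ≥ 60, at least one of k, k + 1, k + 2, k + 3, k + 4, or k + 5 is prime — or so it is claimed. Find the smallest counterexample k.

k = 90

Check each integer k ≥ 60 in order until k, k + 1, k + 2, k + 3, k + 4, k + 5 are all composite.
For k = 60, 61, 62, 63, …, 87, 88, 89 the conclusion holds.
k = 90: 90 = 2 × 45; 91 = 7 × 13; 92 = 2 × 46; 93 = 3 × 31; 94 = 2 × 47; 95 = 5 × 19 — all composite.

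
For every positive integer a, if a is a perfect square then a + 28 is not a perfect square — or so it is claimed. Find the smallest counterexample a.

a = 36

A counterexample is any positive integer a such that a is a perfect square but a + 28 is a perfect square; we check each in order.
For a = 1, 4, 9, 16, 25 the conclusion holds.
a = 36: 36 = 6² and 36 + 28 = 64 = 8².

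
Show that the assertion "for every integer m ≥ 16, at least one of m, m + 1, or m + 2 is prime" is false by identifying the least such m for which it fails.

m = 20

A counterexample is any integer m ≥ 16 such that m, m + 1, m + 2 are all composite; we check each in order.
The first 4 eligible values, up to m = 19, all satisfy the conclusion.
m = 20: 20 = 2 × 10; 21 = 3 × 7; 22 = 2 × 11 — all composite.
Thus m = 20 disproves the claim, and no smaller m works.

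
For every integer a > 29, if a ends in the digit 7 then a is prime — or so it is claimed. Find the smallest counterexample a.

a = 57

We need the least integer a > 29 for which a ends in the digit 7 but a is not prime.
For a = 37, 47 the conclusion holds.
a = 57: 57 ends in 7; 57 = 3 × 19, composite.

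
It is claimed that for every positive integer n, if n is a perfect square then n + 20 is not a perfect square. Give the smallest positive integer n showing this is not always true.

We need the least positive integer n for which n is a perfect square but n + 20 is a perfect square.
For n = 1, 4, 9 the conclusion holds.
n = 16: 16 = 4² and 16 + 20 = 36 = 6².
Thus n = 16 disproves the claim, and no smaller n works.

n = 16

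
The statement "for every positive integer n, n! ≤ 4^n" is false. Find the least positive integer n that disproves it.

A counterexample is any positive integer n such that n! > 4^n; we check each in order.
For n = 1, 2, 3, 4, 5, 6, 7, 8 the conclusion holds.
n = 9: n! = 362880 and 4^n = 262144, so 362880 > 262144.
Thus n = 9 disproves the claim, and no smaller n works.

n = 9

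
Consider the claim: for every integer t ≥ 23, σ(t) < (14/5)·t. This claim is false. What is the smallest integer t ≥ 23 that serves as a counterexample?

We need the least integer t ≥ 23 for which the claim fails.
For t = 23, 24, 25, 26, …, 57, 58, 59 the conclusion holds.
t = 60: σ(60) = 168; 168 ≥ 168.

t = 60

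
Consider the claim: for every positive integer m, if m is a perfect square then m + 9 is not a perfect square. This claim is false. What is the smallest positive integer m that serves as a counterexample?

We need the least positive integer m for which m is a perfect square but m + 9 is a perfect square.
m = 1: 1 + 9 = 10, not a perfect square.
m = 4: 4 + 9 = 13, not a perfect square.
m = 9: 9 + 9 = 18, not a perfect square.
m = 16: 16 = 4² and 16 + 9 = 25 = 5².
So m = 16 is the smallest counterexample.

m = 16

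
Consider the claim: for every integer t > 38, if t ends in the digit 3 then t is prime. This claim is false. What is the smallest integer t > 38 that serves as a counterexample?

t = 63

We need the least integer t > 38 for which t ends in the digit 3 but t is not prime.
For t = 43, 53 the conclusion holds.
t = 63: 63 ends in 3; 63 = 3 × 21, composite.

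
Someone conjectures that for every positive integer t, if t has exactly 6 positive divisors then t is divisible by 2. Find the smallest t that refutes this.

t = 45

t = 12: τ(12) = 6; 12 mod 2 = 0.
t = 18: τ(18) = 6; 18 mod 2 = 0.
t = 20: τ(20) = 6; 20 mod 2 = 0.
t = 28: τ(28) = 6; 28 mod 2 = 0.
t = 32: τ(32) = 6; 32 mod 2 = 0.
t = 44: τ(44) = 6; 44 mod 2 = 0.
t = 45: τ(45) = 6; 45 mod 2 = 1.
So t = 45 is the smallest counterexample.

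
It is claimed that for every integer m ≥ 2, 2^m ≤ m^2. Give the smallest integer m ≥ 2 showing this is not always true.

For m = 2, 3, 4 the conclusion holds.
m = 5: 2^m = 32 and m^2 = 25, so 32 > 25.
Hence m = 5 is a counterexample.

m = 5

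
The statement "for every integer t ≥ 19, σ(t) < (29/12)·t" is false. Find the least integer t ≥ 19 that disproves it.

t = 24

The first 5 eligible values, up to t = 23, all satisfy the conclusion.
t = 24: σ(24) = 60; 60 ≥ 58.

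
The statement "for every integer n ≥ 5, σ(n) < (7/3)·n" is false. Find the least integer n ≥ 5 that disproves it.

n = 12

We need the least integer n ≥ 5 for which the claim fails.
The first 7 eligible values, up to n = 11, all satisfy the conclusion.
n = 12: σ(12) = 28; 28 ≥ 28.
So n = 12 is the smallest counterexample.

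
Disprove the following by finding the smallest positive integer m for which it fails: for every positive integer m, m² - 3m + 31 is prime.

m = 4

We need the least positive integer m for which m² - 3m + 31 is not prime.
For m = 1, 2, 3 the conclusion holds.
m = 4: m² - 3m + 31 = 35 = 5 × 7, composite.
So m = 4 is the smallest counterexample.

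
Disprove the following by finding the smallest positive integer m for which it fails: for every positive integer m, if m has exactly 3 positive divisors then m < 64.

We need the least positive integer m for which m has exactly 3 positive divisors but the claim fails.
The first 4 eligible values, up to m = 49, all satisfy the conclusion.
m = 121: τ(121) = 3; 121 ≥ 64.
Thus m = 121 disproves the claim, and no smaller m works.

m = 121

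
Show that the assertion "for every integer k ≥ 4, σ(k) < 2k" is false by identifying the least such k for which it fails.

A counterexample is any integer k ≥ 4 such that the claim fails; we check each in order.
k = 4: σ(4) = 7; 7 < 8.
k = 5: σ(5) = 6; 6 < 10.
k = 6: σ(6) = 12; 12 ≥ 12.
Thus k = 6 disproves the claim, and no smaller k works.

k = 6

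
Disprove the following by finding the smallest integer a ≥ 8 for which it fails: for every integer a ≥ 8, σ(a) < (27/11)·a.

a = 24

Check each integer a ≥ 8 in order until the claim fails.
For a = 8, 9, 10, 11, …, 21, 22, 23 the conclusion holds.
a = 24: σ(24) = 60; 60 ≥ 648/11.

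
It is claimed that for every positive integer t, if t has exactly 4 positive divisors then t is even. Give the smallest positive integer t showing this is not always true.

We need the least positive integer t for which t has exactly 4 positive divisors but t is odd.
The first 4 eligible values, up to t = 14, all satisfy the conclusion.
t = 15: divisors of 15: 1, 3, 5, 15; 15 is odd.
Thus t = 15 disproves the claim, and no smaller t works.

t = 15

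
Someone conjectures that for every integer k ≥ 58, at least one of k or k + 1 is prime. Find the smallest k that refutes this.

k = 62

A counterexample is any integer k ≥ 58 such that k, k + 1 are both composite; we check each in order.
For k = 58, 59, 60, 61 the conclusion holds.
k = 62: 62 = 2 × 31; 63 = 3 × 21 — both composite.
Hence k = 62 is a counterexample.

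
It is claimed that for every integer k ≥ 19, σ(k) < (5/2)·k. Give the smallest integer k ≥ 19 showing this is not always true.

k = 24

A counterexample is any integer k ≥ 19 such that the claim fails; we check each in order.
The first 5 eligible values, up to k = 23, all satisfy the conclusion.
k = 24: σ(24) = 60; 60 ≥ 60.
Thus k = 24 disproves the claim, and no smaller k works.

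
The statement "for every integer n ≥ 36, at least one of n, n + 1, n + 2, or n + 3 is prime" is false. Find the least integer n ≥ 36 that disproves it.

For n = 36, 37, 38, 39, …, 45, 46, 47 the conclusion holds.
n = 48: 48 = 2 × 24; 49 = 7 × 7; 50 = 2 × 25; 51 = 3 × 17 — all composite.
Thus n = 48 disproves the claim, and no smaller n works.

n = 48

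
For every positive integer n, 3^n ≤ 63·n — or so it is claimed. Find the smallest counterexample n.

n = 6

A counterexample is any positive integer n such that 3^n > 63·n; we check each in order.
n = 1: 3^n = 3 and 63·n = 63, so 3 ≤ 63.
n = 2: 3^n = 9 and 63·n = 126, so 9 ≤ 126.
n = 3: 3^n = 27 and 63·n = 189, so 27 ≤ 189.
n = 4: 3^n = 81 and 63·n = 252, so 81 ≤ 252.
n = 5: 3^n = 243 and 63·n = 315, so 243 ≤ 315.
n = 6: 3^n = 729 and 63·n = 378, so 729 > 378.
Thus n = 6 disproves the claim, and no smaller n works.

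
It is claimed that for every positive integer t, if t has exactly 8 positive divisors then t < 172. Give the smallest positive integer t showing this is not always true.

t = 174

A counterexample is any positive integer t such that t has exactly 8 positive divisors but the claim fails; we check each in order.
The first 24 eligible values, up to t = 170, all satisfy the conclusion.
t = 174: τ(174) = 8; 174 ≥ 172.
Thus t = 174 disproves the claim, and no smaller t works.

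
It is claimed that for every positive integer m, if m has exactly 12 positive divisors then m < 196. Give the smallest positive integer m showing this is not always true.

m = 198

We need the least positive integer m for which m has exactly 12 positive divisors but the claim fails.
For m = 60, 72, 84, 90, …, 150, 156, 160 the conclusion holds.
m = 198: τ(198) = 12; 198 ≥ 196.
So m = 198 is the smallest counterexample.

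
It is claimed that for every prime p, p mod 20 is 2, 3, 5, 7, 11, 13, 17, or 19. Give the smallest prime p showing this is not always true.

A counterexample is any prime p such that the claim fails; we check each in order.
For p = 2, 3, 5, 7, 11, 13, 17, 19, 23 the conclusion holds.
p = 29: 29 mod 20 = 9 — not in {2, 3, 5, 7, 11, 13, 17, 19}.
So p = 29 is the smallest counterexample.

p = 29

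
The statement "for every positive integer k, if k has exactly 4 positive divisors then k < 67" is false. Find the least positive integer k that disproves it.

k = 69

Check each positive integer k in order until k has exactly 4 positive divisors but the claim fails.
For k = 6, 8, 10, 14, …, 58, 62, 65 the conclusion holds.
k = 69: τ(69) = 4; 69 ≥ 67.
Thus k = 69 disproves the claim, and no smaller k works.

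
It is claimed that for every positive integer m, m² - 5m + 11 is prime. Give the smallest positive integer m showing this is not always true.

Check each positive integer m in order until m² - 5m + 11 is not prime.
m = 1: m² - 5m + 11 = 7, prime.
m = 2: m² - 5m + 11 = 5, prime.
m = 3: m² - 5m + 11 = 5, prime.
m = 4: m² - 5m + 11 = 7, prime.
m = 5: m² - 5m + 11 = 11, prime.
m = 6: m² - 5m + 11 = 17, prime.
m = 7: m² - 5m + 11 = 25 = 5 × 5, composite.
So m = 7 is the smallest counterexample.

m = 7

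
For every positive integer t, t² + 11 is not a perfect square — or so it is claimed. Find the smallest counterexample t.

We need the least positive integer t for which t² + 11 is a perfect square.
The first 4 eligible values, up to t = 4, all satisfy the conclusion.
t = 5: 5² + 11 = 36 = 6², a perfect square.
Hence t = 5 is a counterexample.

t = 5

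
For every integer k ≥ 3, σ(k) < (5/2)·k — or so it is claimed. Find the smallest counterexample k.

k = 24

A counterexample is any integer k ≥ 3 such that the claim fails; we check each in order.
The first 21 eligible values, up to k = 23, all satisfy the conclusion.
k = 24: σ(24) = 60; 60 ≥ 60.
So k = 24 is the smallest counterexample.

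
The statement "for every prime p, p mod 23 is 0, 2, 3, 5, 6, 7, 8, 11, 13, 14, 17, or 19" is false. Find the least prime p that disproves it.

p = 41

We need the least prime p for which the claim fails.
The first 12 eligible values, up to p = 37, all satisfy the conclusion.
p = 41: 41 mod 23 = 18 — not in {0, 2, 3, 5, 6, 7, 8, 11, 13, 14, 17, 19}.
Thus p = 41 disproves the claim, and no smaller p works.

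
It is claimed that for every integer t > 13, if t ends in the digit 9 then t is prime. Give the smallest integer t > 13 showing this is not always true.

A counterexample is any integer t > 13 such that t ends in the digit 9 but t is not prime; we check each in order.
For t = 19, 29 the conclusion holds.
t = 39: 39 ends in 9; 39 = 3 × 13, composite.
Thus t = 39 disproves the claim, and no smaller t works.

t = 39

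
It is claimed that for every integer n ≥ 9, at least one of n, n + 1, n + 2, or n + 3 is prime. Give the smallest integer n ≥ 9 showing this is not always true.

n = 24

Check each integer n ≥ 9 in order until n, n + 1, n + 2, n + 3 are all composite.
For n = 9, 10, 11, 12, …, 21, 22, 23 the conclusion holds.
n = 24: 24 = 2 × 12; 25 = 5 × 5; 26 = 2 × 13; 27 = 3 × 9 — all composite.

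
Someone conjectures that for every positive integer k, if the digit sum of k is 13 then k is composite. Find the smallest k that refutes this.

k = 67

A counterexample is any positive integer k such that the digit sum of k is 13 but k is prime; we check each in order.
k = 49: digit sum 13; 49 is composite.
k = 58: digit sum 13; 58 is composite.
k = 67: digit sum 13; 67 is prime, not composite.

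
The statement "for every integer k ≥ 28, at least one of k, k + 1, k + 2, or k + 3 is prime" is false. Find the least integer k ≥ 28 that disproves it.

k = 32

k = 28: 29 is prime.
k = 29: 29 is prime.
k = 30: 31 is prime.
k = 31: 31 is prime.
k = 32: 32 = 2 × 16; 33 = 3 × 11; 34 = 2 × 17; 35 = 5 × 7 — all composite.
Thus k = 32 disproves the claim, and no smaller k works.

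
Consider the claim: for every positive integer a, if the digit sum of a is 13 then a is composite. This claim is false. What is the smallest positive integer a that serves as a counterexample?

Check each positive integer a in order until the digit sum of a is 13 but a is prime.
a = 49: digit sum 13; 49 is composite.
a = 58: digit sum 13; 58 is composite.
a = 67: digit sum 13; 67 is prime, not composite.

a = 67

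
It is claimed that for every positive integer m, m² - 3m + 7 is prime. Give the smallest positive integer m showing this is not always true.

m = 6

A counterexample is any positive integer m such that m² - 3m + 7 is not prime; we check each in order.
m = 1: m² - 3m + 7 = 5, prime.
m = 2: m² - 3m + 7 = 5, prime.
m = 3: m² - 3m + 7 = 7, prime.
m = 4: m² - 3m + 7 = 11, prime.
m = 5: m² - 3m + 7 = 17, prime.
m = 6: m² - 3m + 7 = 25 = 5 × 5, composite.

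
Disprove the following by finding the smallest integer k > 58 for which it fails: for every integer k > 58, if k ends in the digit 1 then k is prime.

k = 61: 61 ends in 1 and is prime.
k = 71: 71 ends in 1 and is prime.
k = 81: 81 ends in 1; 81 = 3 × 27, composite.

k = 81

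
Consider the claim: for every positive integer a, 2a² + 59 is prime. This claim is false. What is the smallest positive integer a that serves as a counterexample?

a = 3

For a = 1, 2 the conclusion holds.
a = 3: 2a² + 59 = 77 = 7 × 11, composite.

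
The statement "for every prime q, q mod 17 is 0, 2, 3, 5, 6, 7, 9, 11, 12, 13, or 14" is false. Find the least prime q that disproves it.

q = 59

A counterexample is any prime q such that the claim fails; we check each in order.
The first 16 eligible values, up to q = 53, all satisfy the conclusion.
q = 59: 59 mod 17 = 8 — not in {0, 2, 3, 5, 6, 7, 9, 11, 12, 13, 14}.
So q = 59 is the smallest counterexample.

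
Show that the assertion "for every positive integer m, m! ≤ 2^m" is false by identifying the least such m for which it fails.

A counterexample is any positive integer m such that m! > 2^m; we check each in order.
m = 1: m! = 1 and 2^m = 2, so 1 ≤ 2.
m = 2: m! = 2 and 2^m = 4, so 2 ≤ 4.
m = 3: m! = 6 and 2^m = 8, so 6 ≤ 8.
m = 4: m! = 24 and 2^m = 16, so 24 > 16.

m = 4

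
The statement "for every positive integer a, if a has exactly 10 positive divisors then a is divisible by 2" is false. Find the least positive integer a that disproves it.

a = 405

A counterexample is any positive integer a such that a has exactly 10 positive divisors but a is not divisible by 2; we check each in order.
For a = 48, 80, 112, 162, 176, 208, 272, 304, 368 the conclusion holds.
a = 405: τ(405) = 10; 405 mod 2 = 1.
So a = 405 is the smallest counterexample.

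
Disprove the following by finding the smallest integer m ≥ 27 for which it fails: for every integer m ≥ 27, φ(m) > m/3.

m = 30

We need the least integer m ≥ 27 for which the claim fails.
For m = 27, 28, 29 the conclusion holds.
m = 30: φ(30) = 8 and 30/3 = 10, so φ(30) ≤ 30/3.
Hence m = 30 is a counterexample.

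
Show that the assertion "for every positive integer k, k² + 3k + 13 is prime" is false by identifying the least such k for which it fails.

k = 9

k = 1: k² + 3k + 13 = 17, prime.
k = 2: k² + 3k + 13 = 23, prime.
k = 3: k² + 3k + 13 = 31, prime.
k = 4: k² + 3k + 13 = 41, prime.
k = 5: k² + 3k + 13 = 53, prime.
k = 6: k² + 3k + 13 = 67, prime.
k = 7: k² + 3k + 13 = 83, prime.
k = 8: k² + 3k + 13 = 101, prime.
k = 9: k² + 3k + 13 = 121 = 11 × 11, composite.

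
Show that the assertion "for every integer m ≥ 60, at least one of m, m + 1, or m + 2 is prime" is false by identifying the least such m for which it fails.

m = 62

A counterexample is any integer m ≥ 60 such that m, m + 1, m + 2 are all composite; we check each in order.
m = 60: 61 is prime.
m = 61: 61 is prime.
m = 62: 62 = 2 × 31; 63 = 3 × 21; 64 = 2 × 32 — all composite.
Hence m = 62 is a counterexample.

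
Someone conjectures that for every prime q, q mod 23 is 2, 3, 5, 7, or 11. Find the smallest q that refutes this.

q = 13

A counterexample is any prime q such that the claim fails; we check each in order.
The first 5 eligible values, up to q = 11, all satisfy the conclusion.
q = 13: 13 mod 23 = 13 — not in {2, 3, 5, 7, 11}.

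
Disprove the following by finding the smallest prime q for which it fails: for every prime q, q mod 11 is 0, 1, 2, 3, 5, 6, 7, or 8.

q = 31

Check each prime q in order until the claim fails.
For q = 2, 3, 5, 7, 11, 13, 17, 19, 23, 29 the conclusion holds.
q = 31: 31 mod 11 = 9 — not in {0, 1, 2, 3, 5, 6, 7, 8}.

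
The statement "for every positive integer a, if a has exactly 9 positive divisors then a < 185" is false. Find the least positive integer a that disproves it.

a = 196

We need the least positive integer a for which a has exactly 9 positive divisors but the claim fails.
a = 36: τ(36) = 9; 36 < 185.
a = 100: τ(100) = 9; 100 < 185.
a = 196: τ(196) = 9; 196 ≥ 185.
Thus a = 196 disproves the claim, and no smaller a works.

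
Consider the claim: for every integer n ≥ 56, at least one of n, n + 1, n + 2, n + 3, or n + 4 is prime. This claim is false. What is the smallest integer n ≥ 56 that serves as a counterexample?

n = 62

Check each integer n ≥ 56 in order until n, n + 1, n + 2, n + 3, n + 4 are all composite.
The first 6 eligible values, up to n = 61, all satisfy the conclusion.
n = 62: 62 = 2 × 31; 63 = 3 × 21; 64 = 2 × 32; 65 = 5 × 13; 66 = 2 × 33 — all composite.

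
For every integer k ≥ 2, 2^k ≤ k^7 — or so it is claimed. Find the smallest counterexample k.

k = 37

The first 35 eligible values, up to k = 36, all satisfy the conclusion.
k = 37: 2^k = 137438953472 and k^7 = 94931877133, so 137438953472 > 94931877133.
So k = 37 is the smallest counterexample.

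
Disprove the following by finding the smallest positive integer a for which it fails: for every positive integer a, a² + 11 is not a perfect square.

We need the least positive integer a for which a² + 11 is a perfect square.
The first 4 eligible values, up to a = 4, all satisfy the conclusion.
a = 5: 5² + 11 = 36 = 6², a perfect square.

a = 5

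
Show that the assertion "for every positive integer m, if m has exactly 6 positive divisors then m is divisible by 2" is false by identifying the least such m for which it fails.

m = 45

We need the least positive integer m for which m has exactly 6 positive divisors but m is not divisible by 2.
For m = 12, 18, 20, 28, 32, 44 the conclusion holds.
m = 45: τ(45) = 6; 45 mod 2 = 1.
Hence m = 45 is a counterexample.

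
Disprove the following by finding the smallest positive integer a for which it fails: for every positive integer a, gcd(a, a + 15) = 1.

a = 3

Check each positive integer a in order until gcd(a, a + 15) > 1.
a = 1: gcd(1, 16) = 1.
a = 2: gcd(2, 17) = 1.
a = 3: gcd(3, 18) = 3.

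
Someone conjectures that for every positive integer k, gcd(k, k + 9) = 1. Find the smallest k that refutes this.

k = 3

k = 1: gcd(1, 10) = 1.
k = 2: gcd(2, 11) = 1.
k = 3: gcd(3, 12) = 3.
So k = 3 is the smallest counterexample.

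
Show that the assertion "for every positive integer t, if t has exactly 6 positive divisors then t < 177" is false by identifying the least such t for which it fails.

t = 188

A counterexample is any positive integer t such that t has exactly 6 positive divisors but the claim fails; we check each in order.
The first 26 eligible values, up to t = 175, all satisfy the conclusion.
t = 188: τ(188) = 6; 188 ≥ 177.
So t = 188 is the smallest counterexample.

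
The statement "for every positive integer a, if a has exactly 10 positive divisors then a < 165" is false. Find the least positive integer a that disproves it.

a = 176

Check each positive integer a in order until a has exactly 10 positive divisors but the claim fails.
For a = 48, 80, 112, 162 the conclusion holds.
a = 176: τ(176) = 10; 176 ≥ 165.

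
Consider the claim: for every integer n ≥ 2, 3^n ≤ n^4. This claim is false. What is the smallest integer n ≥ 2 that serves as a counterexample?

For n = 2, 3, 4, 5, 6, 7 the conclusion holds.
n = 8: 3^n = 6561 and n^4 = 4096, so 6561 > 4096.
Thus n = 8 disproves the claim, and no smaller n works.

n = 8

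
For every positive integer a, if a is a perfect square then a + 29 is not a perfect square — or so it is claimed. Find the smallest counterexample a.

a = 196

We need the least positive integer a for which a is a perfect square but a + 29 is a perfect square.
For a = 1, 4, 9, 16, …, 121, 144, 169 the conclusion holds.
a = 196: 196 = 14² and 196 + 29 = 225 = 15².
So a = 196 is the smallest counterexample.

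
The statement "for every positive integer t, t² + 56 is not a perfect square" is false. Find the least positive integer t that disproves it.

t = 5

A counterexample is any positive integer t such that t² + 56 is a perfect square; we check each in order.
t = 1: 1² + 56 = 57, not a perfect square.
t = 2: 2² + 56 = 60, not a perfect square.
t = 3: 3² + 56 = 65, not a perfect square.
t = 4: 4² + 56 = 72, not a perfect square.
t = 5: 5² + 56 = 81 = 9², a perfect square.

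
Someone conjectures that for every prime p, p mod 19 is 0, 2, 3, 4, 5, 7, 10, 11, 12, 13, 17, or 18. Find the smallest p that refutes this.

For p = 2, 3, 5, 7, …, 37, 41, 43 the conclusion holds.
p = 47: 47 mod 19 = 9 — not in {0, 2, 3, 4, 5, 7, 10, 11, 12, 13, 17, 18}.
Thus p = 47 disproves the claim, and no smaller p works.

p = 47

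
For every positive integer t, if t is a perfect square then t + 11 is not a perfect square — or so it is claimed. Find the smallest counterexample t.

We need the least positive integer t for which t is a perfect square but t + 11 is a perfect square.
t = 1: 1 + 11 = 12, not a perfect square.
t = 4: 4 + 11 = 15, not a perfect square.
t = 9: 9 + 11 = 20, not a perfect square.
t = 16: 16 + 11 = 27, not a perfect square.
t = 25: 25 = 5² and 25 + 11 = 36 = 6².
So t = 25 is the smallest counterexample.

t = 25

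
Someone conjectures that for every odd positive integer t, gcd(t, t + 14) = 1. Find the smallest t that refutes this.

t = 7

t = 1: gcd(1, 15) = 1.
t = 3: gcd(3, 17) = 1.
t = 5: gcd(5, 19) = 1.
t = 7: gcd(7, 21) = 7.
So t = 7 is the smallest counterexample.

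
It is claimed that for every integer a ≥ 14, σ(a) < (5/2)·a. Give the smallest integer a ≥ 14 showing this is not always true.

We need the least integer a ≥ 14 for which the claim fails.
For a = 14, 15, 16, 17, 18, 19, 20, 21, 22, 23 the conclusion holds.
a = 24: σ(24) = 60; 60 ≥ 60.

a = 24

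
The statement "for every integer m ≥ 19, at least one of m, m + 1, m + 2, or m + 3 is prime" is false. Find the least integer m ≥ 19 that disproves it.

Check each integer m ≥ 19 in order until m, m + 1, m + 2, m + 3 are all composite.
m = 19: 19 is prime.
m = 20: 23 is prime.
m = 21: 23 is prime.
m = 22: 23 is prime.
m = 23: 23 is prime.
m = 24: 24 = 2 × 12; 25 = 5 × 5; 26 = 2 × 13; 27 = 3 × 9 — all composite.
Thus m = 24 disproves the claim, and no smaller m works.

m = 24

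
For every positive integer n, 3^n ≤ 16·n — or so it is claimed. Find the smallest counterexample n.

Check each positive integer n in order until 3^n > 16·n.
n = 1: 3^n = 3 and 16·n = 16, so 3 ≤ 16.
n = 2: 3^n = 9 and 16·n = 32, so 9 ≤ 32.
n = 3: 3^n = 27 and 16·n = 48, so 27 ≤ 48.
n = 4: 3^n = 81 and 16·n = 64, so 81 > 64.

n = 4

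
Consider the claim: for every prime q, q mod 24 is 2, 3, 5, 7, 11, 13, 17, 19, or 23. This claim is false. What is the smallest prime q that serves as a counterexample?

A counterexample is any prime q such that the claim fails; we check each in order.
For q = 2, 3, 5, 7, …, 61, 67, 71 the conclusion holds.
q = 73: 73 mod 24 = 1 — not in {2, 3, 5, 7, 11, 13, 17, 19, 23}.
Thus q = 73 disproves the claim, and no smaller q works.

q = 73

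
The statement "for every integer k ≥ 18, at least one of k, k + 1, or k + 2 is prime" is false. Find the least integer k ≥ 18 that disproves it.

k = 20

A counterexample is any integer k ≥ 18 such that k, k + 1, k + 2 are all composite; we check each in order.
For k = 18, 19 the conclusion holds.
k = 20: 20 = 2 × 10; 21 = 3 × 7; 22 = 2 × 11 — all composite.
So k = 20 is the smallest counterexample.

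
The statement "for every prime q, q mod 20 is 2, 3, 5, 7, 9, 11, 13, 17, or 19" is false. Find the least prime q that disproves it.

For q = 2, 3, 5, 7, …, 29, 31, 37 the conclusion holds.
q = 41: 41 mod 20 = 1 — not in {2, 3, 5, 7, 9, 11, 13, 17, 19}.

q = 41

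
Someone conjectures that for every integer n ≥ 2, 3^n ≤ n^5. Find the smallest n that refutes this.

For n = 2, 3, 4, 5, 6, 7, 8, 9, 10 the conclusion holds.
n = 11: 3^n = 177147 and n^5 = 161051, so 177147 > 161051.
Thus n = 11 disproves the claim, and no smaller n works.

n = 11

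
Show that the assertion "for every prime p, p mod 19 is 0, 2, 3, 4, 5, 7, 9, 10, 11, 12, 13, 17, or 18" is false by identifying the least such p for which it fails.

p = 53

Check each prime p in order until the claim fails.
For p = 2, 3, 5, 7, …, 41, 43, 47 the conclusion holds.
p = 53: 53 mod 19 = 15 — not in {0, 2, 3, 4, 5, 7, 9, 10, 11, 12, 13, 17, 18}.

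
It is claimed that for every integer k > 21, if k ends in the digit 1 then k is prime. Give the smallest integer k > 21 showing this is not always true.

Check each integer k > 21 in order until k ends in the digit 1 but k is not prime.
k = 31: 31 ends in 1 and is prime.
k = 41: 41 ends in 1 and is prime.
k = 51: 51 ends in 1; 51 = 3 × 17, composite.

k = 51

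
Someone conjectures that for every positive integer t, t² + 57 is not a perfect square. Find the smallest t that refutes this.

t = 8

We need the least positive integer t for which t² + 57 is a perfect square.
For t = 1, 2, 3, 4, 5, 6, 7 the conclusion holds.
t = 8: 8² + 57 = 121 = 11², a perfect square.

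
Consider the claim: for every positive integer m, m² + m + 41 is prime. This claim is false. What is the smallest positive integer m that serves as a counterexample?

Check each positive integer m in order until m² + m + 41 is not prime.
For m = 1, 2, 3, 4, …, 37, 38, 39 the conclusion holds.
m = 40: m² + m + 41 = 1681 = 41 × 41, composite.

m = 40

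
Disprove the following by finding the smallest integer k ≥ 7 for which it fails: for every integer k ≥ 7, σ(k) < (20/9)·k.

k = 12

A counterexample is any integer k ≥ 7 such that the claim fails; we check each in order.
The first 5 eligible values, up to k = 11, all satisfy the conclusion.
k = 12: σ(12) = 28; 28 ≥ 80/3.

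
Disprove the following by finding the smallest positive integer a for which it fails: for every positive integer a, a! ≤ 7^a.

Check each positive integer a in order until a! > 7^a.
For a = 1, 2, 3, 4, …, 14, 15, 16 the conclusion holds.
a = 17: a! = 355687428096000 and 7^a = 232630513987207, so 355687428096000 > 232630513987207.

a = 17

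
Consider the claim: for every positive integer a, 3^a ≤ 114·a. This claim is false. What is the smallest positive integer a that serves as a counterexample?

a = 6

We need the least positive integer a for which 3^a > 114·a.
a = 1: 3^a = 3 and 114·a = 114, so 3 ≤ 114.
a = 2: 3^a = 9 and 114·a = 228, so 9 ≤ 228.
a = 3: 3^a = 27 and 114·a = 342, so 27 ≤ 342.
a = 4: 3^a = 81 and 114·a = 456, so 81 ≤ 456.
a = 5: 3^a = 243 and 114·a = 570, so 243 ≤ 570.
a = 6: 3^a = 729 and 114·a = 684, so 729 > 684.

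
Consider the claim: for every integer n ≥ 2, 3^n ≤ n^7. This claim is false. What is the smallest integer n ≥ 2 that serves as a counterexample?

n = 19

Check each integer n ≥ 2 in order until 3^n > n^7.
For n = 2, 3, 4, 5, …, 16, 17, 18 the conclusion holds.
n = 19: 3^n = 1162261467 and n^7 = 893871739, so 1162261467 > 893871739.
So n = 19 is the smallest counterexample.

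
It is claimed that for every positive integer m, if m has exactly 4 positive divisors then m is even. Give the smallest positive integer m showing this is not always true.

A counterexample is any positive integer m such that m has exactly 4 positive divisors but m is odd; we check each in order.
The first 4 eligible values, up to m = 14, all satisfy the conclusion.
m = 15: divisors of 15: 1, 3, 5, 15; 15 is odd.

m = 15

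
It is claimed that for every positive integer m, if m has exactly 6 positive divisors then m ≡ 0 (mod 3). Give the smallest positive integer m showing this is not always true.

We need the least positive integer m for which m has exactly 6 positive divisors but the claim fails.
For m = 12, 18 the conclusion holds.
m = 20: τ(20) = 6; 20 ≡ 2 (mod 3).
Hence m = 20 is a counterexample.

m = 20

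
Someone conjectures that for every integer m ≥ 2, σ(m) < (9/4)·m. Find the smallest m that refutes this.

m = 12

A counterexample is any integer m ≥ 2 such that the claim fails; we check each in order.
For m = 2, 3, 4, 5, 6, 7, 8, 9, 10, 11 the conclusion holds.
m = 12: σ(12) = 28; 28 ≥ 27.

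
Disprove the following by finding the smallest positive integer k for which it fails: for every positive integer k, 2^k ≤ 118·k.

k = 11

A counterexample is any positive integer k such that 2^k > 118·k; we check each in order.
For k = 1, 2, 3, 4, 5, 6, 7, 8, 9, 10 the conclusion holds.
k = 11: 2^k = 2048 and 118·k = 1298, so 2048 > 1298.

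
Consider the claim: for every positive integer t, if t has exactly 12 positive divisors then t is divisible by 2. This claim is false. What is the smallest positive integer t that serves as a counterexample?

t = 315

A counterexample is any positive integer t such that t has exactly 12 positive divisors but t is not divisible by 2; we check each in order.
The first 24 eligible values, up to t = 308, all satisfy the conclusion.
t = 315: τ(315) = 12; 315 mod 2 = 1.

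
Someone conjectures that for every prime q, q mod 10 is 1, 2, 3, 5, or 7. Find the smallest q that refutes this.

q = 19

A counterexample is any prime q such that the claim fails; we check each in order.
q = 2: 2 mod 10 = 2.
q = 3: 3 mod 10 = 3.
q = 5: 5 mod 10 = 5.
q = 7: 7 mod 10 = 7.
q = 11: 11 mod 10 = 1.
q = 13: 13 mod 10 = 3.
q = 17: 17 mod 10 = 7.
q = 19: 19 mod 10 = 9 — not in {1, 2, 3, 5, 7}.
Hence q = 19 is a counterexample.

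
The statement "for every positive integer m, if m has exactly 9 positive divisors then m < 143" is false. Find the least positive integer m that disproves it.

m = 196

Check each positive integer m in order until m has exactly 9 positive divisors but the claim fails.
For m = 36, 100 the conclusion holds.
m = 196: τ(196) = 9; 196 ≥ 143.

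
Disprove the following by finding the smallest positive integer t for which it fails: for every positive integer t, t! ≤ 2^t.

We need the least positive integer t for which t! > 2^t.
For t = 1, 2, 3 the conclusion holds.
t = 4: t! = 24 and 2^t = 16, so 24 > 16.
So t = 4 is the smallest counterexample.

t = 4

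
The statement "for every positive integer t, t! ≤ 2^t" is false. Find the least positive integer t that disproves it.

t = 4

A counterexample is any positive integer t such that t! > 2^t; we check each in order.
t = 1: t! = 1 and 2^t = 2, so 1 ≤ 2.
t = 2: t! = 2 and 2^t = 4, so 2 ≤ 4.
t = 3: t! = 6 and 2^t = 8, so 6 ≤ 8.
t = 4: t! = 24 and 2^t = 16, so 24 > 16.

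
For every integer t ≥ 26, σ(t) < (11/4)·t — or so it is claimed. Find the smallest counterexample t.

t = 60

We need the least integer t ≥ 26 for which the claim fails.
For t = 26, 27, 28, 29, …, 57, 58, 59 the conclusion holds.
t = 60: σ(60) = 168; 168 ≥ 165.
Hence t = 60 is a counterexample.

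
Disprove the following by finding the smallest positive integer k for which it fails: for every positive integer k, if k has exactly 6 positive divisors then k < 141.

We need the least positive integer k for which k has exactly 6 positive divisors but the claim fails.
For k = 12, 18, 20, 28, …, 116, 117, 124 the conclusion holds.
k = 147: τ(147) = 6; 147 ≥ 141.
Hence k = 147 is a counterexample.

k = 147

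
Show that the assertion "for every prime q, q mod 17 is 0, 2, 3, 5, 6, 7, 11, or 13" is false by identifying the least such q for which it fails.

q = 29

For q = 2, 3, 5, 7, 11, 13, 17, 19, 23 the conclusion holds.
q = 29: 29 mod 17 = 12 — not in {0, 2, 3, 5, 6, 7, 11, 13}.
So q = 29 is the smallest counterexample.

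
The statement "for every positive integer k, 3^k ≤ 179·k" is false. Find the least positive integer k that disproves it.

We need the least positive integer k for which 3^k > 179·k.
The first 6 eligible values, up to k = 6, all satisfy the conclusion.
k = 7: 3^k = 2187 and 179·k = 1253, so 2187 > 1253.

k = 7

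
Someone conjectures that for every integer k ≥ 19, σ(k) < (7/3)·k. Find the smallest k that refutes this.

For k = 19, 20, 21, 22, 23 the conclusion holds.
k = 24: σ(24) = 60; 60 ≥ 56.

k = 24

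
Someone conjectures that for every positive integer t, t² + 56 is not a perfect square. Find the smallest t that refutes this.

Check each positive integer t in order until t² + 56 is a perfect square.
For t = 1, 2, 3, 4 the conclusion holds.
t = 5: 5² + 56 = 81 = 9², a perfect square.
Thus t = 5 disproves the claim, and no smaller t works.

t = 5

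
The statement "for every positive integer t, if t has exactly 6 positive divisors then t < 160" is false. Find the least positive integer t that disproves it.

The first 22 eligible values, up to t = 153, all satisfy the conclusion.
t = 164: τ(164) = 6; 164 ≥ 160.
Thus t = 164 disproves the claim, and no smaller t works.

t = 164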